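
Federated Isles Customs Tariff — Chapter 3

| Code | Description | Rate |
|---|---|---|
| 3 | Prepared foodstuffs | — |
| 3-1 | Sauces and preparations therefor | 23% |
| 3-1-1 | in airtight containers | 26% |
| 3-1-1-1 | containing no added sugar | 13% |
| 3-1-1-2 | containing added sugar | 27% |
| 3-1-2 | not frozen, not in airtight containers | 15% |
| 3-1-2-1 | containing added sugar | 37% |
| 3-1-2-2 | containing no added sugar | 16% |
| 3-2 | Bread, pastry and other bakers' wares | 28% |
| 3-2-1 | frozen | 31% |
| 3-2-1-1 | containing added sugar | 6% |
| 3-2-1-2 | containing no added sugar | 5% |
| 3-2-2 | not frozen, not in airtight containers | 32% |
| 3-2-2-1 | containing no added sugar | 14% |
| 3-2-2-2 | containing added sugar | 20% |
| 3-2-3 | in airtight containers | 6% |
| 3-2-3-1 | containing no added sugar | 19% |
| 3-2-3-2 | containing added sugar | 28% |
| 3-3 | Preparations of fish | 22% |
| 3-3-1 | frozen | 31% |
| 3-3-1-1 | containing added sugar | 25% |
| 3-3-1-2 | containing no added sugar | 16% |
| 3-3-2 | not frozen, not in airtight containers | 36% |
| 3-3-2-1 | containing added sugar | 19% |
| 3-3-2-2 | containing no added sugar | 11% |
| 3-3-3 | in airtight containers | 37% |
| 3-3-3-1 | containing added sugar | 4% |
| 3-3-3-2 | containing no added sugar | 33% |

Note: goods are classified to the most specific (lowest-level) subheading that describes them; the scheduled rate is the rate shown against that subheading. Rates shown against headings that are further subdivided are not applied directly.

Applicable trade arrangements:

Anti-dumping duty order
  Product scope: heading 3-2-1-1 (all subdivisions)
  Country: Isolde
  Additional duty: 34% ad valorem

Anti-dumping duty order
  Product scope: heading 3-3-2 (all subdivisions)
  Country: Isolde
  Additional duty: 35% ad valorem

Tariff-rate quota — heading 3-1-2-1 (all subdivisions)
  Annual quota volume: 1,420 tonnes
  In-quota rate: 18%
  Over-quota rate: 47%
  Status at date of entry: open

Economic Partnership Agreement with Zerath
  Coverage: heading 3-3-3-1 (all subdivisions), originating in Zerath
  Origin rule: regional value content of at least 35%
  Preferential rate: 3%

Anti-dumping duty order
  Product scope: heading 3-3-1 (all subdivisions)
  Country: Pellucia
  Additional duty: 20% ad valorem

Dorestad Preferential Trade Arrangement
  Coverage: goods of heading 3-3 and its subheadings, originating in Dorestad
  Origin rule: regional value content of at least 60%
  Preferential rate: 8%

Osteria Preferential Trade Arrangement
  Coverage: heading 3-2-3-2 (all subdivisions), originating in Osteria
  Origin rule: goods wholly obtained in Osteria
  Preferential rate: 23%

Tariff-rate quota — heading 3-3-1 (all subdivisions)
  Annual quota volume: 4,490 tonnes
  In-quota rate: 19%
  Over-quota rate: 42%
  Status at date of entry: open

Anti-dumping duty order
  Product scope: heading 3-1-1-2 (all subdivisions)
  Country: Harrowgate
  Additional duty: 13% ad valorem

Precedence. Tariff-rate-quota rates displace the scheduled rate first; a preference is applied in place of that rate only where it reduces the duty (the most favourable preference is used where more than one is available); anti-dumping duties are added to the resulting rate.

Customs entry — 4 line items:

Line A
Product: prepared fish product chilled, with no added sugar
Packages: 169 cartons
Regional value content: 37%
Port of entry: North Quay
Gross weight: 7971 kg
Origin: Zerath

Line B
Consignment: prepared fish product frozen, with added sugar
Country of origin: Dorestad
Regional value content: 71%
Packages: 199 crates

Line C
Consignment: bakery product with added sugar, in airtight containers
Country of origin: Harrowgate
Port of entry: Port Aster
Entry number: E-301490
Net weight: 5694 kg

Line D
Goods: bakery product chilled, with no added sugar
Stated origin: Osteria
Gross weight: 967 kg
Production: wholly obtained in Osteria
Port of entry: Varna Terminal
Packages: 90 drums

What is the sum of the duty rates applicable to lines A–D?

61%

Line A: prepared fish product → 3-3; chilled → 3-3-2; with no added sugar → 3-3-2-2. Scheduled 11%. Zerath agreement on 3-3-3-1: 3-3-2-2 not covered. → 11%.
Line B: prepared fish product → 3-3; frozen → 3-3-1; with added sugar → 3-3-1-1. Scheduled 25%. quota on 3-3-1 open → in-quota 19%; Dorestad agreement on 3-3: RVC ≥ 60% → 8% available; preferential 8%. → 8%.
Line C: bakery product → 3-2; in airtight containers → 3-2-3; with added sugar → 3-2-3-2. Scheduled 28%. No special measure applies. → 28%.
Line D: bakery product → 3-2; chilled → 3-2-2; with no added sugar → 3-2-2-1. Scheduled 14%. Osteria agreement on 3-2-3-2: 3-2-2-1 not covered. → 14%.
Sum: 11% + 8% + 28% + 14% = 61%.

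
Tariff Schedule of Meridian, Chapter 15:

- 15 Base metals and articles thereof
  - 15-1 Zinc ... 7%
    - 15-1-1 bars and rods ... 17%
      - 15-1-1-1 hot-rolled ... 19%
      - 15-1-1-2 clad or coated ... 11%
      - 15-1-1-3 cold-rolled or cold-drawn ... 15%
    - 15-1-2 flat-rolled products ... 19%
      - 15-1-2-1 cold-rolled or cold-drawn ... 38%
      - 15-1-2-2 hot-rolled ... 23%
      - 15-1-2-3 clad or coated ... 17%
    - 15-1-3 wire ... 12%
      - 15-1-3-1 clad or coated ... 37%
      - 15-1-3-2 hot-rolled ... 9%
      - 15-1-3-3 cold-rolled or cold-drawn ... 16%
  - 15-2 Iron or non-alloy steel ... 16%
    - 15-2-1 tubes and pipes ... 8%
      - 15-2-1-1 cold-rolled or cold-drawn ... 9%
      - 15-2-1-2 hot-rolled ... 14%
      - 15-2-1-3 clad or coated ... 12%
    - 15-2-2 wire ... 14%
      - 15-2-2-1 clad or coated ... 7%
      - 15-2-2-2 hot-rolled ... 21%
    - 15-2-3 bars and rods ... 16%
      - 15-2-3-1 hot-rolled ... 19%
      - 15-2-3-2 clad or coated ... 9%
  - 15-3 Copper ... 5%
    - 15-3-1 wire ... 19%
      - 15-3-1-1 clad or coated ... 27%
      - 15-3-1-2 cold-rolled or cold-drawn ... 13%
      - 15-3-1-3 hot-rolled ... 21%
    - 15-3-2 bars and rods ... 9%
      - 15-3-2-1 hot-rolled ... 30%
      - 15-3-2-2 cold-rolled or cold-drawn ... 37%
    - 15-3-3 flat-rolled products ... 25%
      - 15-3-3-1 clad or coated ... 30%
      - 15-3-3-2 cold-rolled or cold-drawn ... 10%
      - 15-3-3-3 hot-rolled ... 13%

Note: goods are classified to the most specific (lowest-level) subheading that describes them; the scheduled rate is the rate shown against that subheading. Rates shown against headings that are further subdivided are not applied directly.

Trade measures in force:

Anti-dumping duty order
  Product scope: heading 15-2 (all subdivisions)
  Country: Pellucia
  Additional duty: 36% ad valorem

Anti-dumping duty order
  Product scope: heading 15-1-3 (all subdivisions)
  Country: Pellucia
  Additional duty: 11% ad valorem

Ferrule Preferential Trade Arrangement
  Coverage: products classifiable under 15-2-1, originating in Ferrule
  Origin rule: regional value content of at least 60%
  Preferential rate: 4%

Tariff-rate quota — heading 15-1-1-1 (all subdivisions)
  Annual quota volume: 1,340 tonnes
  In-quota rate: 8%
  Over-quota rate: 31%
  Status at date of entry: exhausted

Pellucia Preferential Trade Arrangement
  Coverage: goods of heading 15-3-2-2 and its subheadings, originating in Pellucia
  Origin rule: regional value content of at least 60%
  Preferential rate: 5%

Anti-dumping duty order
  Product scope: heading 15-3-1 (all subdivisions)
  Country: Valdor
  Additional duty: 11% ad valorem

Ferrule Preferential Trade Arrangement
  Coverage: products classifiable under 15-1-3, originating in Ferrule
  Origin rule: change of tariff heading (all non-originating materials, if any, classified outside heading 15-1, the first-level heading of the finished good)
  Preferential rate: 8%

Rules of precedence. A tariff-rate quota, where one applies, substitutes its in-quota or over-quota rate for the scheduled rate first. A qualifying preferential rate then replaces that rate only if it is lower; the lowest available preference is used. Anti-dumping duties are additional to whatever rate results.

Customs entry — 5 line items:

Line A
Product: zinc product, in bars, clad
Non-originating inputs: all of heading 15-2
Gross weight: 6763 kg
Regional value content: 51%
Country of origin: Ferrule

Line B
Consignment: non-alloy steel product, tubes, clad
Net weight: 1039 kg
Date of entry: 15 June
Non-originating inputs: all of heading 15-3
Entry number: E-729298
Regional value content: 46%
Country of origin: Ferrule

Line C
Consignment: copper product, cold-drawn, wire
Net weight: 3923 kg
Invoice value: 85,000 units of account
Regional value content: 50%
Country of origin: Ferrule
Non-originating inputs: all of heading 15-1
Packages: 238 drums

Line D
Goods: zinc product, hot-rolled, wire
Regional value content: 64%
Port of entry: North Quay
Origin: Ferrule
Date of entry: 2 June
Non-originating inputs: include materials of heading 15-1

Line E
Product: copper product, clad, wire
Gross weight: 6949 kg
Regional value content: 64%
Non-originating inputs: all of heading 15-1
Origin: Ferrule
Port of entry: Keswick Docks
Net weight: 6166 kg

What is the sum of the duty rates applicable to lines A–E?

Line A: zinc → 15-1; in bars → 15-1-1; clad → 15-1-1-2. Scheduled 11%. Ferrule agreement on 15-2-1: 15-1-1-2 not covered; Ferrule agreement on 15-1-3: 15-1-1-2 not covered. → 11%.
Line B: non-alloy steel → 15-2; tubes → 15-2-1; clad → 15-2-1-3. Scheduled 12%. Ferrule agreement on 15-2-1: RVC < 60%; Ferrule agreement on 15-1-3: 15-2-1-3 not covered. → 12%.
Line C: copper → 15-3; wire → 15-3-1; cold-drawn → 15-3-1-2. Scheduled 13%. Ferrule agreement on 15-2-1: 15-3-1-2 not covered; Ferrule agreement on 15-1-3: 15-3-1-2 not covered. → 13%.
Line D: zinc → 15-1; wire → 15-1-3; hot-rolled → 15-1-3-2. Scheduled 9%. Ferrule agreement on 15-2-1: 15-1-3-2 not covered; Ferrule agreement on 15-1-3: CTH not met. → 9%.
Line E: copper → 15-3; wire → 15-3-1; clad → 15-3-1-1. Scheduled 27%. Ferrule agreement on 15-2-1: 15-3-1-1 not covered; Ferrule agreement on 15-1-3: 15-3-1-1 not covered. → 27%.
Sum: 11% + 12% + 13% + 9% + 27% = 72%.

72%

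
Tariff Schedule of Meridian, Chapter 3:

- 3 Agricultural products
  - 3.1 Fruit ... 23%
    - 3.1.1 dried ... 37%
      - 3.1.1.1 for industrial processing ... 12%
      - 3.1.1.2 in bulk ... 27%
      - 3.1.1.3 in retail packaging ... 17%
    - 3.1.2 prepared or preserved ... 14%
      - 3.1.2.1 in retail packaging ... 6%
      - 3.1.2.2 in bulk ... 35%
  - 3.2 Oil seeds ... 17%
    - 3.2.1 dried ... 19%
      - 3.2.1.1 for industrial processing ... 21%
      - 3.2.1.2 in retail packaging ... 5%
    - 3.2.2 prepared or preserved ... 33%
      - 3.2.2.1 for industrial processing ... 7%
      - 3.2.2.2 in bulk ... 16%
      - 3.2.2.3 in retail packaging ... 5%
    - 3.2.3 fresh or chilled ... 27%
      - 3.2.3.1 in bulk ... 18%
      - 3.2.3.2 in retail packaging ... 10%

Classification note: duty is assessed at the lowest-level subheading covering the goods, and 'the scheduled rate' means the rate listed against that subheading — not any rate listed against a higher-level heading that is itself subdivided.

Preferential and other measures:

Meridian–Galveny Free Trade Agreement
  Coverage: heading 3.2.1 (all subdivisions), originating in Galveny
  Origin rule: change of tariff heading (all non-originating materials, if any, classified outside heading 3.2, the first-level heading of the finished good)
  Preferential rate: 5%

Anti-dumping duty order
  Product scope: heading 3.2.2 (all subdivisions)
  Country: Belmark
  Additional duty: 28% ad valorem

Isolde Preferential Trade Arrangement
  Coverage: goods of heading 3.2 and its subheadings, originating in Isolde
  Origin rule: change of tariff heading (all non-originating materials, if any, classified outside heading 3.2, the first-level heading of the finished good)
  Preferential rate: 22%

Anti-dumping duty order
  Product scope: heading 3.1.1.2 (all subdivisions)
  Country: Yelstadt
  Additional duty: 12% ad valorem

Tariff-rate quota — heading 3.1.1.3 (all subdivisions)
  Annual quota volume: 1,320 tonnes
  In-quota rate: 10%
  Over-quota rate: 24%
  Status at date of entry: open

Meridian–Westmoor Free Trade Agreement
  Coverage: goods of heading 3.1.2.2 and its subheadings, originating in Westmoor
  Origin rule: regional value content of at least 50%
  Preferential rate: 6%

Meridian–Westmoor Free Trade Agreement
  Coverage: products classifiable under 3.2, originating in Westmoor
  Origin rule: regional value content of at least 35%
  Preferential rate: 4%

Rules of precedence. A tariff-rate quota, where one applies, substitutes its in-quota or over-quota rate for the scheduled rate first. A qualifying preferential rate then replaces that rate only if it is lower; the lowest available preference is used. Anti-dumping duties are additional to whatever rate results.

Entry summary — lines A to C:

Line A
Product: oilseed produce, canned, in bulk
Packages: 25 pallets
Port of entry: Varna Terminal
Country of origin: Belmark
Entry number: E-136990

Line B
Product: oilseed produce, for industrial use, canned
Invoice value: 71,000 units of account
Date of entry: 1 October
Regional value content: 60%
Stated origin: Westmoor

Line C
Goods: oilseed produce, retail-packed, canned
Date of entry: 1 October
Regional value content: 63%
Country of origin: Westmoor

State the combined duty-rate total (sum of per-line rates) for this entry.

52%

Line A: oilseed → 3.2; canned → 3.2.2; in bulk → 3.2.2.2. Scheduled 16%. anti-dumping (Belmark, 3.2.2): +28%; total 16% + 28% = 44%. → 44%.
Line B: oilseed → 3.2; canned → 3.2.2; for industrial use → 3.2.2.1. Scheduled 7%. Westmoor agreement on 3.1.2.2: 3.2.2.1 not covered; Westmoor agreement on 3.2: RVC ≥ 35% → 4% available; preferential 4%. → 4%.
Line C: oilseed → 3.2; canned → 3.2.2; retail-packed → 3.2.2.3. Scheduled 5%. Westmoor agreement on 3.1.2.2: 3.2.2.3 not covered; Westmoor agreement on 3.2: RVC ≥ 35% → 4% available; preferential 4%. → 4%.
Sum: 44% + 4% + 4% = 52%.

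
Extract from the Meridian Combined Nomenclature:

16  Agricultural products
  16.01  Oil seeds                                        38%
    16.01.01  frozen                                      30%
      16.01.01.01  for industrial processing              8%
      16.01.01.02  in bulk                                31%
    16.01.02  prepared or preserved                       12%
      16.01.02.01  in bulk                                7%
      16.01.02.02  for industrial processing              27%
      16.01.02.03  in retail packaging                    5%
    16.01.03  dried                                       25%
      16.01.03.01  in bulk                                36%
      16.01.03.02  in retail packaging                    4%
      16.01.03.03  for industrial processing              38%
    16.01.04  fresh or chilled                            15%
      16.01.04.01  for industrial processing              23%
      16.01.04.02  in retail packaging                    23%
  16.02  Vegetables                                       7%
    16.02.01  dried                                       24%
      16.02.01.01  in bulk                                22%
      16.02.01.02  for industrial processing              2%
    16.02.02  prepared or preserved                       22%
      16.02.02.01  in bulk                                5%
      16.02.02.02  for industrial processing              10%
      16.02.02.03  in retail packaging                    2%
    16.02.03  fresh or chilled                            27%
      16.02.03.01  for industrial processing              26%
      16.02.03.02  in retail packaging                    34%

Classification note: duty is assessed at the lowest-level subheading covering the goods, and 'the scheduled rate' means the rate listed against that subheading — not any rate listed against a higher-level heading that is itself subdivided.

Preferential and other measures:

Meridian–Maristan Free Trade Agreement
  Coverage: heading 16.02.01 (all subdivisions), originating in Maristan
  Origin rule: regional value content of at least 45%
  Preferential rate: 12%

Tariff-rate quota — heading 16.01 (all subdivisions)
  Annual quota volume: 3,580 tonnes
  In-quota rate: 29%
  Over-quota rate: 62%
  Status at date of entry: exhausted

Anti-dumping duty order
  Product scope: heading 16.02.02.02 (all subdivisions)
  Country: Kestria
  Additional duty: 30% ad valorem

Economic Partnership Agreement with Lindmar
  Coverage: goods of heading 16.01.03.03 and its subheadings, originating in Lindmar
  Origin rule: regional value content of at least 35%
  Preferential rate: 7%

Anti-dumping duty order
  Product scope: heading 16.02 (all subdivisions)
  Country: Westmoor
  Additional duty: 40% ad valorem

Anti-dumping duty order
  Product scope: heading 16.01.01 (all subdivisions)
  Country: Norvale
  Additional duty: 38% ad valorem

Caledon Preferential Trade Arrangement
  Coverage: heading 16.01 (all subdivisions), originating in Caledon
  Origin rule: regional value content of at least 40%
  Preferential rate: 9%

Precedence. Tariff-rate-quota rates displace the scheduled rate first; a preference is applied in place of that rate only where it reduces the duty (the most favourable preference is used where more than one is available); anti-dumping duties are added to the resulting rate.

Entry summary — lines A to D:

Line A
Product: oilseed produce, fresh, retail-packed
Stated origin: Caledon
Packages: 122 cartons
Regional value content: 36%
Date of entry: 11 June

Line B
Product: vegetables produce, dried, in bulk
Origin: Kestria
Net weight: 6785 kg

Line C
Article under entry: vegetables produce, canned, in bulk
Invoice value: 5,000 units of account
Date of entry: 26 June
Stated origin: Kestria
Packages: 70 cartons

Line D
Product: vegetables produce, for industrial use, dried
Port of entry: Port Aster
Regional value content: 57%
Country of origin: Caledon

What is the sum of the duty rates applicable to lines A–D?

Line A: oilseed → 16.01; fresh → 16.01.04; retail-packed → 16.01.04.02. Scheduled 23%. quota on 16.01 exhausted → over-quota 62%; Caledon agreement on 16.01: RVC < 40%. → 62%.
Line B: vegetables → 16.02; dried → 16.02.01; in bulk → 16.02.01.01. Scheduled 22%. No special measure applies. → 22%.
Line C: vegetables → 16.02; canned → 16.02.02; in bulk → 16.02.02.01. Scheduled 5%. No special measure applies. → 5%.
Line D: vegetables → 16.02; dried → 16.02.01; for industrial use → 16.02.01.02. Scheduled 2%. Caledon agreement on 16.01: 16.02.01.02 not covered. → 2%.
Sum: 62% + 22% + 5% + 2% = 91%.

91%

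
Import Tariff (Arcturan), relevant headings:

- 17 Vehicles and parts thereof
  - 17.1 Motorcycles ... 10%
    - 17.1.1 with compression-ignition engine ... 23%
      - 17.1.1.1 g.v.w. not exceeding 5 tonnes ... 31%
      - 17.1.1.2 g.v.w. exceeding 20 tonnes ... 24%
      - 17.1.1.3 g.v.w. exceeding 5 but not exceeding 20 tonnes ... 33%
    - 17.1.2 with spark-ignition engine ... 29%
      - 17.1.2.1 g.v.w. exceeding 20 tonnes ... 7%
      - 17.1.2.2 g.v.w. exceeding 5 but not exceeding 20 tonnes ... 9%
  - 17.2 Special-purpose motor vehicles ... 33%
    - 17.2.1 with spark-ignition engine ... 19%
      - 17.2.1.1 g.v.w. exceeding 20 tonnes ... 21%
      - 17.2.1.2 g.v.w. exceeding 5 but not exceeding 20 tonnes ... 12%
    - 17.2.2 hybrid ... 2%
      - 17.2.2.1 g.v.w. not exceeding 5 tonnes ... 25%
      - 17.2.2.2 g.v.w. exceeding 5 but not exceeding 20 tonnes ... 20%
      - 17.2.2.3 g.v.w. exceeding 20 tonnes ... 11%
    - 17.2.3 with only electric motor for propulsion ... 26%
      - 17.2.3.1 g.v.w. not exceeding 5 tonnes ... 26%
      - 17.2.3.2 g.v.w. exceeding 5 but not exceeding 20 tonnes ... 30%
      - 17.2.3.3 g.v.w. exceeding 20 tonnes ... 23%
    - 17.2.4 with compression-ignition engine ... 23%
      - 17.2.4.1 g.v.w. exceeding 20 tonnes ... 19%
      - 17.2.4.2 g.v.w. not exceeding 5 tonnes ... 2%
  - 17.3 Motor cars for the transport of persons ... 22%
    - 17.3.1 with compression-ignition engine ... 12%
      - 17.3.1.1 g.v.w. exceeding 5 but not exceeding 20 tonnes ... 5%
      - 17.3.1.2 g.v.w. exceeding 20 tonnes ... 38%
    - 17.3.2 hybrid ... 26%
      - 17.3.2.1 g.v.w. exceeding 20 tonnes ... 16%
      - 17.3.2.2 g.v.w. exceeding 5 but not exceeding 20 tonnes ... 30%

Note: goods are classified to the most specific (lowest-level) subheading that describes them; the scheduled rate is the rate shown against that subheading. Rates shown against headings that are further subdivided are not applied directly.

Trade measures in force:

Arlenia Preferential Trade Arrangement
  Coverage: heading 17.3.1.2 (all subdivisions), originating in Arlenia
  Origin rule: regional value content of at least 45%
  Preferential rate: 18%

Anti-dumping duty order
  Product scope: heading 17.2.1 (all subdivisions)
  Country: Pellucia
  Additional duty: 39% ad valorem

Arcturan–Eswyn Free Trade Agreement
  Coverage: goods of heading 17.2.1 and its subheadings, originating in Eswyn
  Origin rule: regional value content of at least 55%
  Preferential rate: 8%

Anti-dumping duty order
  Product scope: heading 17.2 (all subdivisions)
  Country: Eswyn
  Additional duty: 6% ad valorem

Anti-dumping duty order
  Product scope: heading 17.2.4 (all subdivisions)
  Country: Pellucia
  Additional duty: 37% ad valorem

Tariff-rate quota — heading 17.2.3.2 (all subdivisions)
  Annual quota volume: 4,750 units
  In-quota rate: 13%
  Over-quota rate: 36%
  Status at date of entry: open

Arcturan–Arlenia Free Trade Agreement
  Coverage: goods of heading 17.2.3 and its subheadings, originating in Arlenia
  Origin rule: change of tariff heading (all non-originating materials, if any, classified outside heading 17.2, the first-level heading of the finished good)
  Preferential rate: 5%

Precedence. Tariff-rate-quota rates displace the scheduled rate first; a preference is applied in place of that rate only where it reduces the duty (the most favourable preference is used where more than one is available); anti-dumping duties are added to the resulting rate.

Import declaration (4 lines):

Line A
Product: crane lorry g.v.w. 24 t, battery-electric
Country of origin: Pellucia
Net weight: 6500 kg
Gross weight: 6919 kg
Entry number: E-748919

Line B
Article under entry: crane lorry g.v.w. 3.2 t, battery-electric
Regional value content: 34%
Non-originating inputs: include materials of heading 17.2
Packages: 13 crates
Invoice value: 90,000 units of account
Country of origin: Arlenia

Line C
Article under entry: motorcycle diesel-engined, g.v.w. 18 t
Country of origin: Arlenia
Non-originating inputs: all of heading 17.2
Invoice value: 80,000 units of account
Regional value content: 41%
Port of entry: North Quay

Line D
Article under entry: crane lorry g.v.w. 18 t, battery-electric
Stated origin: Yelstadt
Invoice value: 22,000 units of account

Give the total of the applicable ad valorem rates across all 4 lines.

Line A: crane lorry → 17.2; battery-electric → 17.2.3; g.v.w. 24 t → 17.2.3.3. Scheduled 23%. No special measure applies. → 23%.
Line B: crane lorry → 17.2; battery-electric → 17.2.3; g.v.w. 3.2 t → 17.2.3.1. Scheduled 26%. Arlenia agreement on 17.3.1.2: 17.2.3.1 not covered; Arlenia agreement on 17.2.3: CTH not met. → 26%.
Line C: motorcycle → 17.1; diesel-engined → 17.1.1; g.v.w. 18 t → 17.1.1.3. Scheduled 33%. Arlenia agreement on 17.3.1.2: 17.1.1.3 not covered; Arlenia agreement on 17.2.3: 17.1.1.3 not covered. → 33%.
Line D: crane lorry → 17.2; battery-electric → 17.2.3; g.v.w. 18 t → 17.2.3.2. Scheduled 30%. quota on 17.2.3.2 open → in-quota 13%. → 13%.
Sum: 23% + 26% + 33% + 13% = 95%.

95%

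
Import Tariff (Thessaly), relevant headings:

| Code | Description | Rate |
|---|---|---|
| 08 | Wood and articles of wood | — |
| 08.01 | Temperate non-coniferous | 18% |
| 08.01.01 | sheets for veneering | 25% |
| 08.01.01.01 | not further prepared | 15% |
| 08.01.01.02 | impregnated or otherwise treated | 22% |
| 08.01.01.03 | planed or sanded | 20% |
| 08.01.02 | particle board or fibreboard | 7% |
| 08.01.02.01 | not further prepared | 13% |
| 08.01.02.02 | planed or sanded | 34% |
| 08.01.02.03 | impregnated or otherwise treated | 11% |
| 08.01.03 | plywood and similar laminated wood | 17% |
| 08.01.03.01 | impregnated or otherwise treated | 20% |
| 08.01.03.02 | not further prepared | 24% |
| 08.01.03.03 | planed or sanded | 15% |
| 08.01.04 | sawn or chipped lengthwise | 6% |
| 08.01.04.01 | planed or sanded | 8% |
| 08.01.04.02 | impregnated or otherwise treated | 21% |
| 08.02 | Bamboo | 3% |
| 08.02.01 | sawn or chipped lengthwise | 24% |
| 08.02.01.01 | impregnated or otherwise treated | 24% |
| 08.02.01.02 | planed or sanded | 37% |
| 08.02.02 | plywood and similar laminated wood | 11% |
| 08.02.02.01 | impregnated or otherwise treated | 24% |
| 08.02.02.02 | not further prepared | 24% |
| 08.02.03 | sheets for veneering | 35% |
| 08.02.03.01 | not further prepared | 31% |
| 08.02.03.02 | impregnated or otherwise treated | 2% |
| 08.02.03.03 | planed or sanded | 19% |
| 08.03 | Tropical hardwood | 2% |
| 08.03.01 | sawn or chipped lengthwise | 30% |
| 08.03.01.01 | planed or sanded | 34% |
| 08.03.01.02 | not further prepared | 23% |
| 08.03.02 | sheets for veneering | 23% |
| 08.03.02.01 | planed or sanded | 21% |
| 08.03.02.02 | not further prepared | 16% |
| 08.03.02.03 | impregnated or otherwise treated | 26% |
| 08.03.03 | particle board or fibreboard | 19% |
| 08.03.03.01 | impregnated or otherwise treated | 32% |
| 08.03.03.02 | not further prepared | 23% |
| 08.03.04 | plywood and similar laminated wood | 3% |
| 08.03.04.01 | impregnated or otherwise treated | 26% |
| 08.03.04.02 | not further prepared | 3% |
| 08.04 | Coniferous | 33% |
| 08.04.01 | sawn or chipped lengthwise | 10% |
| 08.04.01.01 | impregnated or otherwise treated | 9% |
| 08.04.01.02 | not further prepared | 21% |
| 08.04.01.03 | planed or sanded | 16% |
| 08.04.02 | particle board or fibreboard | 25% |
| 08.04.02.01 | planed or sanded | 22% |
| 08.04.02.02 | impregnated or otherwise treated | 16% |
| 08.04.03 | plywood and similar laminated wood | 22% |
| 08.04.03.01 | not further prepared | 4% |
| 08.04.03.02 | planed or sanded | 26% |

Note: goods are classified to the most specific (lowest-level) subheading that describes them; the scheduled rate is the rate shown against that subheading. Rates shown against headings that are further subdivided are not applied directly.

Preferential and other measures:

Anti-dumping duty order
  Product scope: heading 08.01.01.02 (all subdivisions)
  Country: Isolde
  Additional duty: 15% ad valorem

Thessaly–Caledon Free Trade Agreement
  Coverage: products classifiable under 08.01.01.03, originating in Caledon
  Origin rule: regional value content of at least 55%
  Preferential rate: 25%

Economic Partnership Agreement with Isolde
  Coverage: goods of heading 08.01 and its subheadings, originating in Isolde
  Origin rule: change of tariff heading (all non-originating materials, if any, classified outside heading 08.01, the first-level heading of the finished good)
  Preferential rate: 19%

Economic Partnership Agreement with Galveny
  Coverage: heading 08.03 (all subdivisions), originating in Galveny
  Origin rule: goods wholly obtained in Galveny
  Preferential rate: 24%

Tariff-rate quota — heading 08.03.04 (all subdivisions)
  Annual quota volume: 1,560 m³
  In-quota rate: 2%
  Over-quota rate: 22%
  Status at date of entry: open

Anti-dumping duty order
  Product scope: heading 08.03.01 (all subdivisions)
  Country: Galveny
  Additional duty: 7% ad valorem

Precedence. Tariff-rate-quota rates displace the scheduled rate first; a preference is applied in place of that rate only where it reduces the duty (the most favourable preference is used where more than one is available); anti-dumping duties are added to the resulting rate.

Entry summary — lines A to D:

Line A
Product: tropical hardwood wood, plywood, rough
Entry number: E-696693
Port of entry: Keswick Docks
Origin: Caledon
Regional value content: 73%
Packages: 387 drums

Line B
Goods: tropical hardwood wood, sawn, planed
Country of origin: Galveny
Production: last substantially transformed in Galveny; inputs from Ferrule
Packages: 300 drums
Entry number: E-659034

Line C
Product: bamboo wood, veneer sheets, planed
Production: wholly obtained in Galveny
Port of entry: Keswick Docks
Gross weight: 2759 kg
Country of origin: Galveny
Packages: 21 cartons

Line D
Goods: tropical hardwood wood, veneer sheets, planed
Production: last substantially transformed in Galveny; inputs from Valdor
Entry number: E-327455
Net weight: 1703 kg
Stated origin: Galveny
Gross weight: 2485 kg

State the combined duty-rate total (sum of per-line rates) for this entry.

Line A: tropical hardwood → 08.03; plywood → 08.03.04; rough → 08.03.04.02. Scheduled 3%. quota on 08.03.04 open → in-quota 2%; Caledon agreement on 08.01.01.03: 08.03.04.02 not covered. → 2%.
Line B: tropical hardwood → 08.03; sawn → 08.03.01; planed → 08.03.01.01. Scheduled 34%. Galveny agreement on 08.03: not wholly obtained; anti-dumping (Galveny, 08.03.01): +7%; total 34% + 7% = 41%. → 41%.
Line C: bamboo → 08.02; veneer sheets → 08.02.03; planed → 08.02.03.03. Scheduled 19%. Galveny agreement on 08.03: 08.02.03.03 not covered. → 19%.
Line D: tropical hardwood → 08.03; veneer sheets → 08.03.02; planed → 08.03.02.01. Scheduled 21%. Galveny agreement on 08.03: not wholly obtained. → 21%.
Sum: 2% + 41% + 19% + 21% = 83%.

83%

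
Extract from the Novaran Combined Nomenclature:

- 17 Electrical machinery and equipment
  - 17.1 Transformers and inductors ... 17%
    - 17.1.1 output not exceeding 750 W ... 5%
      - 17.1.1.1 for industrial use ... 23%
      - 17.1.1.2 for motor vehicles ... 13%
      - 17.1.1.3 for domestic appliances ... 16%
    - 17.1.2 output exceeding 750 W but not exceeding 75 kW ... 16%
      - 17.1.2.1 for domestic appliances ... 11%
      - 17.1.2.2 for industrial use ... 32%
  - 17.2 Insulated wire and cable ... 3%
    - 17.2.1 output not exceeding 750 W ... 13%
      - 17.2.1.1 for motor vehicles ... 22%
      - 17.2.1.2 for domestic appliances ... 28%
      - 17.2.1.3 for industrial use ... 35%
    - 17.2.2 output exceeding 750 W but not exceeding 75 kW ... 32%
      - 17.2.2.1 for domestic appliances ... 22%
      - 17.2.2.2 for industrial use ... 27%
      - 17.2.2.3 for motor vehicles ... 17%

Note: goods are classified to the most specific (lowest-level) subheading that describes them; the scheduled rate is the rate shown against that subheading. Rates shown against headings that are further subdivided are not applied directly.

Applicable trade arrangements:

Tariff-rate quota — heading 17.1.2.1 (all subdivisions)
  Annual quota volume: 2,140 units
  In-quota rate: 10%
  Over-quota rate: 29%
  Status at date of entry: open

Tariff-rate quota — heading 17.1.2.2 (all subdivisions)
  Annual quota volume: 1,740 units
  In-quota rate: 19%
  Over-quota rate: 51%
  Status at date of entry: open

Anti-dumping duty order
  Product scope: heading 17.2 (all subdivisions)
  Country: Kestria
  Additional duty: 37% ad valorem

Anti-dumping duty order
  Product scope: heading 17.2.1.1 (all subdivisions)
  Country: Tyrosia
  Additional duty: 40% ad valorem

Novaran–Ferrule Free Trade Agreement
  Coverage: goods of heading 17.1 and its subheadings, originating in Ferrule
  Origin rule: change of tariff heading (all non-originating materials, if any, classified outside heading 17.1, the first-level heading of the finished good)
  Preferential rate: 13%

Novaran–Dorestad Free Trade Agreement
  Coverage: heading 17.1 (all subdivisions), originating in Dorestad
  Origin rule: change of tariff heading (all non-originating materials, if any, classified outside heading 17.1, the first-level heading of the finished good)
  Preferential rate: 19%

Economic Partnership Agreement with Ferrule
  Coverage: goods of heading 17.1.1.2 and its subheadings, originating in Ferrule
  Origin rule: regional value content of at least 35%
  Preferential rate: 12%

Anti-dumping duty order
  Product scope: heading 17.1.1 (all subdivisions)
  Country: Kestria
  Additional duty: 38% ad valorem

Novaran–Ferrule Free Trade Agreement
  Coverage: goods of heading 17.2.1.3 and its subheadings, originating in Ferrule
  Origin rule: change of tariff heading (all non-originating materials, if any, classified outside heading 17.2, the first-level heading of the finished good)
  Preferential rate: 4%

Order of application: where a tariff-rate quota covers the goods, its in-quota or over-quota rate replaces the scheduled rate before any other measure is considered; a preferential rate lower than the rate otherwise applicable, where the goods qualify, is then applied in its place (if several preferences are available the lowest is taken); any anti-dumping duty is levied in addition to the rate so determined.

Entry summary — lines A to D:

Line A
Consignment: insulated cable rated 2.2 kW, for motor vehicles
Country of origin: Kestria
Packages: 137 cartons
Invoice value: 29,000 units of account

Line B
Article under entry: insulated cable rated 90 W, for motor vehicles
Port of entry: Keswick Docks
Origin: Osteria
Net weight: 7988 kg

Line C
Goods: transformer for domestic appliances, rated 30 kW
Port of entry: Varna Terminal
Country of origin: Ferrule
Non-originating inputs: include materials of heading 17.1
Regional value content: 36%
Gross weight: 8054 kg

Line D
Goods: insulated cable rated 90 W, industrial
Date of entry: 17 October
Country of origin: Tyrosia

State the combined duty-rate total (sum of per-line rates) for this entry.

Line A: insulated cable → 17.2; rated 2.2 kW → 17.2.2; for motor vehicles → 17.2.2.3. Scheduled 17%. anti-dumping (Kestria, 17.2): +37%; total 17% + 37% = 54%. → 54%.
Line B: insulated cable → 17.2; rated 90 W → 17.2.1; for motor vehicles → 17.2.1.1. Scheduled 22%. No special measure applies. → 22%.
Line C: transformer → 17.1; rated 30 kW → 17.1.2; for domestic appliances → 17.1.2.1. Scheduled 11%. quota on 17.1.2.1 open → in-quota 10%; Ferrule agreement on 17.1: CTH not met; Ferrule agreement on 17.1.1.2: 17.1.2.1 not covered; Ferrule agreement on 17.2.1.3: 17.1.2.1 not covered. → 10%.
Line D: insulated cable → 17.2; rated 90 W → 17.2.1; industrial → 17.2.1.3. Scheduled 35%. No special measure applies. → 35%.
Sum: 54% + 22% + 10% + 35% = 121%.

121%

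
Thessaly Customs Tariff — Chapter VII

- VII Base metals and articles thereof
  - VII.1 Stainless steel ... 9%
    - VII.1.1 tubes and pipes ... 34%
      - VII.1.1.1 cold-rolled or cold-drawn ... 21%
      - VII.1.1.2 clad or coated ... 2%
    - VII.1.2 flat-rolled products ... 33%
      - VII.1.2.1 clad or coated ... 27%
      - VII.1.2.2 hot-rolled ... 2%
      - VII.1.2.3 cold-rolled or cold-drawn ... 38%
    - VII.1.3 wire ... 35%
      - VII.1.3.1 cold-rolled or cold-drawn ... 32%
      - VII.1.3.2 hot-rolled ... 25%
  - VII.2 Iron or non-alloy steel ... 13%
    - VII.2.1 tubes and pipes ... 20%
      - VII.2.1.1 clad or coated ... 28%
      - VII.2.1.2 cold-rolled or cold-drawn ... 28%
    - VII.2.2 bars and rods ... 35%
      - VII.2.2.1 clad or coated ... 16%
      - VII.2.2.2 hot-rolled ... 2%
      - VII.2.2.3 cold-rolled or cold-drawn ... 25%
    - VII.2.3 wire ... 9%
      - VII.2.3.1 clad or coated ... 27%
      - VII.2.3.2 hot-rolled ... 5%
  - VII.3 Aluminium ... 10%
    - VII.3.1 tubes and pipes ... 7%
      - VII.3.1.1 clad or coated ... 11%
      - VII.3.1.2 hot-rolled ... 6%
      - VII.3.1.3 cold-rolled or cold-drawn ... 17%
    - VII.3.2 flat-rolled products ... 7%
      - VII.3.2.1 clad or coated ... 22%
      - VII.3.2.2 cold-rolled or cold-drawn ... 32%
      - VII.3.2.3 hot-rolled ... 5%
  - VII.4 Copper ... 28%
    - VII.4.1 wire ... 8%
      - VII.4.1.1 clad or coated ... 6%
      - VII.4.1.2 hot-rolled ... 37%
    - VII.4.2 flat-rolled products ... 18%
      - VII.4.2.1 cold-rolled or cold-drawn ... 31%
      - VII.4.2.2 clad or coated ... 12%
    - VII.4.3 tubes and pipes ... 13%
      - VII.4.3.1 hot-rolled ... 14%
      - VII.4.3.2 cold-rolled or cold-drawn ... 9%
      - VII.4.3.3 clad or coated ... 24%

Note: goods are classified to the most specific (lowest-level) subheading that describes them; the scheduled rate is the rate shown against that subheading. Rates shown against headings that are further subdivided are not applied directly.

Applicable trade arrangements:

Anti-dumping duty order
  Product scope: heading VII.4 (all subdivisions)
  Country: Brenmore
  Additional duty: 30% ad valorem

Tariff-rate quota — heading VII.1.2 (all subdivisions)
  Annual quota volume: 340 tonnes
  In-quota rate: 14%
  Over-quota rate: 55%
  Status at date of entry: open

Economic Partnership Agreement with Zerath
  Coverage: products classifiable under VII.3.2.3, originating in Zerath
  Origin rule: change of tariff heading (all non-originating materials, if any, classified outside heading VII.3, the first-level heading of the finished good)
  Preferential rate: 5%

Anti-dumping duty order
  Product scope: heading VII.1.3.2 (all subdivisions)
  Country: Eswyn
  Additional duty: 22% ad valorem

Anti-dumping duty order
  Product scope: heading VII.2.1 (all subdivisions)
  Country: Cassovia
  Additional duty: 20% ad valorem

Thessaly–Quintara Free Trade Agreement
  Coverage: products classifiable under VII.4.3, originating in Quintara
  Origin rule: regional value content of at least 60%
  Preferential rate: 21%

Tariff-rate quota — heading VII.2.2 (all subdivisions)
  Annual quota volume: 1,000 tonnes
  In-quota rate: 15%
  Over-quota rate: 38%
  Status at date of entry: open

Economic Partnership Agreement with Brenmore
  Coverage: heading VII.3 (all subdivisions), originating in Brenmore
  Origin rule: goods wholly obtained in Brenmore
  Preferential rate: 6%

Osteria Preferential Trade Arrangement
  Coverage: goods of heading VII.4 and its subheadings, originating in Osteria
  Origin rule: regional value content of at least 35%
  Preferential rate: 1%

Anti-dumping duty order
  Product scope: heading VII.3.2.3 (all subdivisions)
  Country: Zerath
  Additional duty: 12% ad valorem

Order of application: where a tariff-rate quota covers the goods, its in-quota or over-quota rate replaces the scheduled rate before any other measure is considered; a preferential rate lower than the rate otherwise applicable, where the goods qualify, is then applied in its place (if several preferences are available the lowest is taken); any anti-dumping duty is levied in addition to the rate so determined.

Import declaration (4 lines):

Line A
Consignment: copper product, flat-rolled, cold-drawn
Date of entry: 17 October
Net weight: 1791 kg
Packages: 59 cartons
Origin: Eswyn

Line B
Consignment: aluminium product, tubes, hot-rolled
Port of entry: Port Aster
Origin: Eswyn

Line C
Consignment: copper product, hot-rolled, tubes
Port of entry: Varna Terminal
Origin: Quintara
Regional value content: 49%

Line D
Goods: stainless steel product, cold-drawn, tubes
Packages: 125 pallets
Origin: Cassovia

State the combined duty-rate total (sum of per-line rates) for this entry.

Line A: copper → VII.4; flat-rolled → VII.4.2; cold-drawn → VII.4.2.1. Scheduled 31%. No special measure applies. → 31%.
Line B: aluminium → VII.3; tubes → VII.3.1; hot-rolled → VII.3.1.2. Scheduled 6%. No special measure applies. → 6%.
Line C: copper → VII.4; tubes → VII.4.3; hot-rolled → VII.4.3.1. Scheduled 14%. Quintara agreement on VII.4.3: RVC < 60%. → 14%.
Line D: stainless steel → VII.1; tubes → VII.1.1; cold-drawn → VII.1.1.1. Scheduled 21%. No special measure applies. → 21%.
Sum: 31% + 6% + 14% + 21% = 72%.

72%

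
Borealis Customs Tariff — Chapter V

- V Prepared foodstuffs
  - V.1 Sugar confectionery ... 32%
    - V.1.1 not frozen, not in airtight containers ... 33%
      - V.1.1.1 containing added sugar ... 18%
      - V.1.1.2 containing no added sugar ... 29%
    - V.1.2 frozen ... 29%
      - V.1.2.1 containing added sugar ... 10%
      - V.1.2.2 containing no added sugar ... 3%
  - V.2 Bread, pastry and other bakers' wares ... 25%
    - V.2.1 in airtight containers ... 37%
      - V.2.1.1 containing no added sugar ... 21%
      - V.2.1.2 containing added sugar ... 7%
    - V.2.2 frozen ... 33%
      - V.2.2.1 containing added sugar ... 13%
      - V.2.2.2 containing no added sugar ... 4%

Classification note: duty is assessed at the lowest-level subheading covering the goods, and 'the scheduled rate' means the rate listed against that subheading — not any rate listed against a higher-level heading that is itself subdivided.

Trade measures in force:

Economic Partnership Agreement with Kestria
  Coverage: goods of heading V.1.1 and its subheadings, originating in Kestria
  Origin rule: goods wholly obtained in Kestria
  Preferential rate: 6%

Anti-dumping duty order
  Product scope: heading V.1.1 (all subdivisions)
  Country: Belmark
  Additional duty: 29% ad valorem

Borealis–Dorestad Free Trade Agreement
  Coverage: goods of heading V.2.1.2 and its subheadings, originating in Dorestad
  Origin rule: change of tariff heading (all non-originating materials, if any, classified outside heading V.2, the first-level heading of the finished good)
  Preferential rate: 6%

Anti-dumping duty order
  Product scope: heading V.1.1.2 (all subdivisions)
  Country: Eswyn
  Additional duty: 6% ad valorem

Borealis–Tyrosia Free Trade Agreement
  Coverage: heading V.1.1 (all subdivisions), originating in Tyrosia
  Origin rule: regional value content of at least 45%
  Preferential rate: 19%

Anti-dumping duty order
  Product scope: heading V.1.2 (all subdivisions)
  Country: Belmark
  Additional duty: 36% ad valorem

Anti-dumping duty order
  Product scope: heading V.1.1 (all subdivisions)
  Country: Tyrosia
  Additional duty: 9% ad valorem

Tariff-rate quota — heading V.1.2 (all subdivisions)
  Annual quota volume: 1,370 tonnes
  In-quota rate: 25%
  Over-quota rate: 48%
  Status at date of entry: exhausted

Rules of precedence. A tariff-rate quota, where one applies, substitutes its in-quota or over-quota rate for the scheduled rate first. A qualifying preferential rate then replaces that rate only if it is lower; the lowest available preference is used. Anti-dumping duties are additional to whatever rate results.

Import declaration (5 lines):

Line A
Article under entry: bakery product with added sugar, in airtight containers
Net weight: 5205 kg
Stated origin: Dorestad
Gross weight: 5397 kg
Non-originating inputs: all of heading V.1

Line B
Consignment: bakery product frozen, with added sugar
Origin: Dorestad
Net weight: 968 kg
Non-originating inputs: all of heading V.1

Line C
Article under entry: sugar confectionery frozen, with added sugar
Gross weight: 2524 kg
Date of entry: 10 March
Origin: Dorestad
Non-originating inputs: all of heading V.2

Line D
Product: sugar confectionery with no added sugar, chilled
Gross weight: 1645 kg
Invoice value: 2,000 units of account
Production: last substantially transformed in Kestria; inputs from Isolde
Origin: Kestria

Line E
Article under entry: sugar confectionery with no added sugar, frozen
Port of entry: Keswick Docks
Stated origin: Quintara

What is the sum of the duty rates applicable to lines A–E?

Line A: bakery product → V.2; in airtight containers → V.2.1; with added sugar → V.2.1.2. Scheduled 7%. Dorestad agreement on V.2.1.2: CTH met → 6% available; preferential 6%. → 6%.
Line B: bakery product → V.2; frozen → V.2.2; with added sugar → V.2.2.1. Scheduled 13%. Dorestad agreement on V.2.1.2: V.2.2.1 not covered. → 13%.
Line C: sugar confectionery → V.1; frozen → V.1.2; with added sugar → V.1.2.1. Scheduled 10%. quota on V.1.2 exhausted → over-quota 48%; Dorestad agreement on V.2.1.2: V.1.2.1 not covered. → 48%.
Line D: sugar confectionery → V.1; chilled → V.1.1; with no added sugar → V.1.1.2. Scheduled 29%. Kestria agreement on V.1.1: not wholly obtained. → 29%.
Line E: sugar confectionery → V.1; frozen → V.1.2; with no added sugar → V.1.2.2. Scheduled 3%. quota on V.1.2 exhausted → over-quota 48%. → 48%.
Sum: 6% + 13% + 48% + 29% + 48% = 144%.

144%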